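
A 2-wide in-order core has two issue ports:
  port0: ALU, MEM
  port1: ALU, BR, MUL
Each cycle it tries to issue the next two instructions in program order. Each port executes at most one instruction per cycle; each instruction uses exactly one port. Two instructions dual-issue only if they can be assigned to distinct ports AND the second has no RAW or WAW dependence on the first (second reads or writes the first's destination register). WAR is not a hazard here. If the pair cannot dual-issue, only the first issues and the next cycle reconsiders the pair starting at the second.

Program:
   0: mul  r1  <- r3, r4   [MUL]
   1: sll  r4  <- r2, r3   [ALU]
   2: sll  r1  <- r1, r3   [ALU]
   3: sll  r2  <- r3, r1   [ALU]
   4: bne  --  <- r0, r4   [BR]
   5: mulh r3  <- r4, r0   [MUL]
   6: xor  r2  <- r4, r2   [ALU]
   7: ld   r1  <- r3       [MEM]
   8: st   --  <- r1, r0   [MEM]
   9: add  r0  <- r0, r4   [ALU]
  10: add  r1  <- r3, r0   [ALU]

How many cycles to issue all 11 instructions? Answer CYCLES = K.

[0] i0/i1  mul+sll  -- pair
[1] i2  sll  -- RAW r1
[2] i3/i4  sll+bne  -- pair
[3] i5/i6  mulh+xor  -- pair
[4] i7  ld  -- no-port MEM/MEM
[5] i8/i9  st+add  -- pair
[6] i10  add  -- tail

CYCLES = 7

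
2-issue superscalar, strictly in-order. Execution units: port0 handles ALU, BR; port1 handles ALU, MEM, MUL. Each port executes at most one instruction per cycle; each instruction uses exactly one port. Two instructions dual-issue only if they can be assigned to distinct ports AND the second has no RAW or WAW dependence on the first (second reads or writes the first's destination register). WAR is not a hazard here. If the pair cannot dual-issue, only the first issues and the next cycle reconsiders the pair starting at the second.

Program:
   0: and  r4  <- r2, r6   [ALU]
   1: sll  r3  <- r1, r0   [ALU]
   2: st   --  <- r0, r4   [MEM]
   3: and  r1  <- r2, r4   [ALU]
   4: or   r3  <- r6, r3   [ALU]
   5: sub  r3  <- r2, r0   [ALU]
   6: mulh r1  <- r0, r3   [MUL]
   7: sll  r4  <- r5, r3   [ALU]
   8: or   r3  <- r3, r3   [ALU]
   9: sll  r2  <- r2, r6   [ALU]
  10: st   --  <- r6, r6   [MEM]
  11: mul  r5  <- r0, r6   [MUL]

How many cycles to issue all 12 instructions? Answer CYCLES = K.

CYCLES = 8

c0: i0/i1 and sll  pair
c1: i2/i3 st and  pair
c2: i4 or  WAW r3
c3: i5 sub  RAW r3
c4: i6/i7 mulh sll  pair
c5: i8/i9 or sll  pair
c6: i10 st  no-port MEM/MUL
c7: i11 mul  tail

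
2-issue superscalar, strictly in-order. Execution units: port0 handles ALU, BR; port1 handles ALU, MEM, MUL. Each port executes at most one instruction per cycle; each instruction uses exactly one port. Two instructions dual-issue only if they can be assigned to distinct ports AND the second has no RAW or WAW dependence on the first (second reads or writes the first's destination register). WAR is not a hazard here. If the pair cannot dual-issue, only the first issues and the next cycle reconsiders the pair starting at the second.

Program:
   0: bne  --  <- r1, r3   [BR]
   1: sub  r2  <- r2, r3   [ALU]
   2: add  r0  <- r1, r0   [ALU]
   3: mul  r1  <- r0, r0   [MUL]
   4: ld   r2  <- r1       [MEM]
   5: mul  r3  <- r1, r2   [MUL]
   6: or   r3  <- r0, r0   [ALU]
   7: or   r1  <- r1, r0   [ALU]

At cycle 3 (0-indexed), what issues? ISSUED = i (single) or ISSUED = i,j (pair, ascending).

ISSUED = 4

#0 head=0: bne+sub i0+i1 2-wide
#1 head=2: add i2 RAW r0
#2 head=3: mul i3 no-port MUL/MEM
#3 head=4: ld i4 no-port MEM/MUL
#4 head=5: mul i5 WAW r3
#5 head=6: or+or i6+i7 2-wide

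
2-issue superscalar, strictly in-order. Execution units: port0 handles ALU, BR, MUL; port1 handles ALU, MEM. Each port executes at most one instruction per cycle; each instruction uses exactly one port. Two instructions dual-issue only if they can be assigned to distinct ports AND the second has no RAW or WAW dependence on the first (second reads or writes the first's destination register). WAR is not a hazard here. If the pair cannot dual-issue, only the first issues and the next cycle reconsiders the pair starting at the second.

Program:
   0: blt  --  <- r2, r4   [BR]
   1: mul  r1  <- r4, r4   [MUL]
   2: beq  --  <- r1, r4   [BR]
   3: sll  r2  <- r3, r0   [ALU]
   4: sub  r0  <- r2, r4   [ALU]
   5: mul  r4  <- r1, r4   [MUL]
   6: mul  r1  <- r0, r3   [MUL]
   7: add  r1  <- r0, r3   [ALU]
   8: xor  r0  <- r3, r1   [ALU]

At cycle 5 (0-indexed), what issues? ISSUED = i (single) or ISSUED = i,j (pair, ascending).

ISSUED = 7

  cy0 -> i0 (blt) no-port BR/MUL
  cy1 -> i1 (mul) no-port MUL/BR
  cy2 -> i2+i3 (beq+sll) pair
  cy3 -> i4+i5 (sub+mul) pair
  cy4 -> i6 (mul) WAW r1
  cy5 -> i7 (add) RAW r1
  cy6 -> i8 (xor) tail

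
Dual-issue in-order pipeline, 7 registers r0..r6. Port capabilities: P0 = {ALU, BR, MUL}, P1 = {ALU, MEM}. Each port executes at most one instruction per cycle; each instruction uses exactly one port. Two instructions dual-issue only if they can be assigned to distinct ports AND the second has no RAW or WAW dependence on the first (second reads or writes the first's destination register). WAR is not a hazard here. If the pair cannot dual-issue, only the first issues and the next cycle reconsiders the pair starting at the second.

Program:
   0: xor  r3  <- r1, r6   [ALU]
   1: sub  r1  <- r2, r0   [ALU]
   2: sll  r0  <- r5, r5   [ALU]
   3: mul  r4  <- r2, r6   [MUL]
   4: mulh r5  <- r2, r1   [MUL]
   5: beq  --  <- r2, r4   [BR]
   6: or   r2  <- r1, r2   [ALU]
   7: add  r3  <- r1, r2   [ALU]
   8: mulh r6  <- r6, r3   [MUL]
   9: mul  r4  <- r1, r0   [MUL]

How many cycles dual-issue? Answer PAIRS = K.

#0 head=0: xor.ALU+sub.ALU i0,i1 dual
#1 head=2: sll.ALU+mul.MUL i2,i3 dual
#2 head=4: mulh.MUL i4 no-port MUL/BR
#3 head=5: beq.BR+or.ALU i5,i6 dual
#4 head=7: add.ALU i7 RAW r3
#5 head=8: mulh.MUL i8 no-port MUL/MUL
#6 head=9: mul.MUL i9 tail

PAIRS = 3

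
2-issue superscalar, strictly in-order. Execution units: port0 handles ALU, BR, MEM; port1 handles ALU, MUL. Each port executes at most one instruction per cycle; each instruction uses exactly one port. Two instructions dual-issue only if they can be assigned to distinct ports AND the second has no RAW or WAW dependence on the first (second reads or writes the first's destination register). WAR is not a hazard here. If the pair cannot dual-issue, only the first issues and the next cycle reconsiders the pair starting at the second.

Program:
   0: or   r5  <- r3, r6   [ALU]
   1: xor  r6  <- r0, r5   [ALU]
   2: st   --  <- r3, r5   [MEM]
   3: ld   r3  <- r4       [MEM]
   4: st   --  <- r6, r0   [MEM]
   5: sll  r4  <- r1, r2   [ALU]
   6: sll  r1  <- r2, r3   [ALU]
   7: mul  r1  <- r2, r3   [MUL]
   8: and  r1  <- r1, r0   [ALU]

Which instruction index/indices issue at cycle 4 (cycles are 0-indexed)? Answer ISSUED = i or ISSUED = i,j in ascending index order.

  cy0 -> i0 (or) RAW r5
  cy1 -> i1&i2 (xor+st) 2-wide
  cy2 -> i3 (ld) no-port MEM/MEM
  cy3 -> i4&i5 (st+sll) 2-wide
  cy4 -> i6 (sll) WAW r1
  cy5 -> i7 (mul) RAW+WAW r1
  cy6 -> i8 (and) tail

ISSUED = 6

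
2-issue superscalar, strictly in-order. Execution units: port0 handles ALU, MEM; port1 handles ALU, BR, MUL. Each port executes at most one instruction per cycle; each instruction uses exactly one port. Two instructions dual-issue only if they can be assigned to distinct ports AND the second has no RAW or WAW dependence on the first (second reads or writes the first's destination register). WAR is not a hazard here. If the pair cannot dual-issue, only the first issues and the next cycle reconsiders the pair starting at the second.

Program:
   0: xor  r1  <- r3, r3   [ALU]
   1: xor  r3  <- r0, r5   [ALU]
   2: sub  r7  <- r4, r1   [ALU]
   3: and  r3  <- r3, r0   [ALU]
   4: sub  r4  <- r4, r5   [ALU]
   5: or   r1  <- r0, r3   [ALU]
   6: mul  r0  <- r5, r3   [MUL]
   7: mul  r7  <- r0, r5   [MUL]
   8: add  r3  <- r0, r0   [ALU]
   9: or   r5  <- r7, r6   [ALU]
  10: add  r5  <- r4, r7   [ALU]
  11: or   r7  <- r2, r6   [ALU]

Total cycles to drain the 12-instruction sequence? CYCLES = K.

CYCLES = 7

t=0 i0,i1:xor/xor ; 2-wide
t=1 i2,i3:sub/and ; 2-wide
t=2 i4,i5:sub/or ; 2-wide
t=3 i6:mul ; no-port MUL/MUL
t=4 i7,i8:mul/add ; 2-wide
t=5 i9:or ; WAW r5
t=6 i10,i11:add/or ; 2-wide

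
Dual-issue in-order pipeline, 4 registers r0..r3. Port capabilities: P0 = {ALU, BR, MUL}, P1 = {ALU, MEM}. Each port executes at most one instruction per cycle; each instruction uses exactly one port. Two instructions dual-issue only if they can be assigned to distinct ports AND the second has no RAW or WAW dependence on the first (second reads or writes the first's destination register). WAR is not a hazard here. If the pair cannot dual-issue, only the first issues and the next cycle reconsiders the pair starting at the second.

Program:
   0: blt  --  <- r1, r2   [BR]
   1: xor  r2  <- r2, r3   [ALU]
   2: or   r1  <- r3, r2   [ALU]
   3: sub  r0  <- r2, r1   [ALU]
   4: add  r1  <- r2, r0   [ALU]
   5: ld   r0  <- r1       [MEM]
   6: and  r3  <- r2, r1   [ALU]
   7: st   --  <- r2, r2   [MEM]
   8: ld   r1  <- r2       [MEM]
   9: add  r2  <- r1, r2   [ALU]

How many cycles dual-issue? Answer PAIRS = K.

PAIRS = 2

t=0 i0,i1:blt.BR;xor.ALU ; dual
t=1 i2:or.ALU ; RAW r1
t=2 i3:sub.ALU ; RAW r0
t=3 i4:add.ALU ; RAW r1
t=4 i5,i6:ld.MEM;and.ALU ; dual
t=5 i7:st.MEM ; no-port MEM/MEM
t=6 i8:ld.MEM ; RAW r1
t=7 i9:add.ALU ; tail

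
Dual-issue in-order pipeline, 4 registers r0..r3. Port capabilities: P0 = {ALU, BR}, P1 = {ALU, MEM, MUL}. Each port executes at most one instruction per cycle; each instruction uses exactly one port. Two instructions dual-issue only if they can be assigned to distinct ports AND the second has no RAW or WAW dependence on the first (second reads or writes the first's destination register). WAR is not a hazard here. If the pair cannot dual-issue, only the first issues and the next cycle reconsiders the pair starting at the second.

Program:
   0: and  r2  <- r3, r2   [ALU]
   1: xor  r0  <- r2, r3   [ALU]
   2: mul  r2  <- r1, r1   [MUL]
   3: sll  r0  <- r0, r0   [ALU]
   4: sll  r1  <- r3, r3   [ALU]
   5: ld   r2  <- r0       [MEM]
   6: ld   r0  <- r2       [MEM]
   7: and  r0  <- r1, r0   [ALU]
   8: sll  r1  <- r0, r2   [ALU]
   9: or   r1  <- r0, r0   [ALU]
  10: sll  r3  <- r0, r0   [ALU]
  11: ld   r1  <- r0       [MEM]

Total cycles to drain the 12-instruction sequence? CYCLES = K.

c0: i0 and  RAW r2
c1: i1/i2 xor;mul  pair
c2: i3/i4 sll;sll  pair
c3: i5 ld  no-port MEM/MEM
c4: i6 ld  RAW+WAW r0
c5: i7 and  RAW r0
c6: i8 sll  WAW r1
c7: i9/i10 or;sll  pair
c8: i11 ld  tail

CYCLES = 9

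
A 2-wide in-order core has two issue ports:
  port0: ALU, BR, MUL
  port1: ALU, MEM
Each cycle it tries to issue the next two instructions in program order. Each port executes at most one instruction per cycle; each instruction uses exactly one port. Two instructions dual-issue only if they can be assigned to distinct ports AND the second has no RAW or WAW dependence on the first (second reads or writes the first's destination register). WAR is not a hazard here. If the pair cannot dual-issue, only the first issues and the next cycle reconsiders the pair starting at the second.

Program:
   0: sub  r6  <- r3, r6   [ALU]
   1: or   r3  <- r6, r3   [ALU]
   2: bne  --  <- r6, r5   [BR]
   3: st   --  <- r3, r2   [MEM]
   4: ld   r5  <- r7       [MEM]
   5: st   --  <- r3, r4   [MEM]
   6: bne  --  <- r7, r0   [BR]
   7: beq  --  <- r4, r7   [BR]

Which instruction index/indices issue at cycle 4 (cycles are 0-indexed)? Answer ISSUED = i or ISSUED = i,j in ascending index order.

ISSUED = 5,6

  cy0 -> i0 (sub) RAW r6
  cy1 -> i1/i2 (or/bne) 2-wide
  cy2 -> i3 (st) no-port MEM/MEM
  cy3 -> i4 (ld) no-port MEM/MEM
  cy4 -> i5/i6 (st/bne) 2-wide
  cy5 -> i7 (beq) tail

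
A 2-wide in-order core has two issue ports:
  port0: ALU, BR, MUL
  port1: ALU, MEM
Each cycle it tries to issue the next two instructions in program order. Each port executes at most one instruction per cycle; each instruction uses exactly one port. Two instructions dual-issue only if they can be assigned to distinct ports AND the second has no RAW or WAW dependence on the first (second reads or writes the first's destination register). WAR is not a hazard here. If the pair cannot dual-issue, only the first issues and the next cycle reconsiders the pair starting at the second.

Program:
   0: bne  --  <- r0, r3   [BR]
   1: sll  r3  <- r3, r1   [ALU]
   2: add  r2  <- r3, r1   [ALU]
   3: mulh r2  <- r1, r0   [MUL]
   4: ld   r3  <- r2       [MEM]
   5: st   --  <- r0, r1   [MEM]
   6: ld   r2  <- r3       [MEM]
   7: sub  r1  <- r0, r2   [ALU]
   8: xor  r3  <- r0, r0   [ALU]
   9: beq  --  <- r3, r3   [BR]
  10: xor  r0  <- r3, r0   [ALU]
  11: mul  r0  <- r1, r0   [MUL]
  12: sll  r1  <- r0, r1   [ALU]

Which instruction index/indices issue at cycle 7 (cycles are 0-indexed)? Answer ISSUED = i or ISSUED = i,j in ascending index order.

ISSUED = 9,10

t=0 i0,i1:bne sll ; 2-wide
t=1 i2:add ; WAW r2
t=2 i3:mulh ; RAW r2
t=3 i4:ld ; no-port MEM/MEM
t=4 i5:st ; no-port MEM/MEM
t=5 i6:ld ; RAW r2
t=6 i7,i8:sub xor ; 2-wide
t=7 i9,i10:beq xor ; 2-wide
t=8 i11:mul ; RAW r0
t=9 i12:sll ; tail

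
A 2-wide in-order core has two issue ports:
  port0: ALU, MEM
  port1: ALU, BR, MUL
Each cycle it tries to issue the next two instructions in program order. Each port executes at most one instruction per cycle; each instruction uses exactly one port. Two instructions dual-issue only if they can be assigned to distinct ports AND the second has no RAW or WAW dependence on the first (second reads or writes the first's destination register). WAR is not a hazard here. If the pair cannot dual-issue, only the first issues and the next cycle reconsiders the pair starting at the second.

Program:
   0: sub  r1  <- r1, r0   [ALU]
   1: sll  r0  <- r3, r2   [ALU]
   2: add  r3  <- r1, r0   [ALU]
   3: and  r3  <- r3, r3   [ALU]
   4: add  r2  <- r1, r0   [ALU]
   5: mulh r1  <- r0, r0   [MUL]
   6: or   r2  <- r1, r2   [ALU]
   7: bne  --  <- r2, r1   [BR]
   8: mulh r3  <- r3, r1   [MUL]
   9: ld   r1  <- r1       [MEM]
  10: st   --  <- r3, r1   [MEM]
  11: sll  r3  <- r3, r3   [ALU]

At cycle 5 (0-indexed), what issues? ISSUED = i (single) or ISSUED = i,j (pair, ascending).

ISSUED = 7

[0] i0,i1  sub.ALU+sll.ALU  -- 2-wide
[1] i2  add.ALU  -- RAW+WAW r3
[2] i3,i4  and.ALU+add.ALU  -- 2-wide
[3] i5  mulh.MUL  -- RAW r1
[4] i6  or.ALU  -- RAW r2
[5] i7  bne.BR  -- no-port BR/MUL
[6] i8,i9  mulh.MUL+ld.MEM  -- 2-wide
[7] i10,i11  st.MEM+sll.ALU  -- 2-wide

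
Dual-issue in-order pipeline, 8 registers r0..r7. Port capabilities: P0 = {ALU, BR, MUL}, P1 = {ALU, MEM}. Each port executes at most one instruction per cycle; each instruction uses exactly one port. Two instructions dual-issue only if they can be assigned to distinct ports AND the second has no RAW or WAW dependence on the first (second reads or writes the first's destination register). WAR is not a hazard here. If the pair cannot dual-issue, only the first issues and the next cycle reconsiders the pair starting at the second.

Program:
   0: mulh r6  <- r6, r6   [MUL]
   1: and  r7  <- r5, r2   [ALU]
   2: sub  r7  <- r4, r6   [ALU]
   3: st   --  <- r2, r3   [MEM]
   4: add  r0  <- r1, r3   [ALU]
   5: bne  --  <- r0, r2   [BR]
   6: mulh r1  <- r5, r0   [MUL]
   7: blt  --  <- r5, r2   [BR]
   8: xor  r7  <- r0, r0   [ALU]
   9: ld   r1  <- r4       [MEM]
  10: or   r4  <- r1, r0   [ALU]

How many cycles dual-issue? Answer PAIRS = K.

0. mulh.MUL;and.ALU @i0&i1  | pair
1. sub.ALU;st.MEM @i2&i3  | pair
2. add.ALU @i4  | RAW r0
3. bne.BR @i5  | no-port BR/MUL
4. mulh.MUL @i6  | no-port MUL/BR
5. blt.BR;xor.ALU @i7&i8  | pair
6. ld.MEM @i9  | RAW r1
7. or.ALU @i10  | tail

PAIRS = 3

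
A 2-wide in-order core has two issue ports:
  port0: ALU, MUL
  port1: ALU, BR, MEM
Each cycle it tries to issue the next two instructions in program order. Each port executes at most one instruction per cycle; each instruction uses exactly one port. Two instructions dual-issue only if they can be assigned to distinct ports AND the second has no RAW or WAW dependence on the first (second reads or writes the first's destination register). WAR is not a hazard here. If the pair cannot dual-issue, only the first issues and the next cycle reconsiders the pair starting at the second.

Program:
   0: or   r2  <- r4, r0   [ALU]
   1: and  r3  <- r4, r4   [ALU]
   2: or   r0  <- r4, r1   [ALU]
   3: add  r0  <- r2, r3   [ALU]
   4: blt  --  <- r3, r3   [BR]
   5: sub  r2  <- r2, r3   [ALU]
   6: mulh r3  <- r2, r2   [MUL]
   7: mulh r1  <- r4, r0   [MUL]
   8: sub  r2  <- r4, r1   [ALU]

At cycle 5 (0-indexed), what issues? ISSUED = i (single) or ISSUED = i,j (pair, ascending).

ISSUED = 7

c0: i0&i1 or.ALU+and.ALU  dual
c1: i2 or.ALU  WAW r0
c2: i3&i4 add.ALU+blt.BR  dual
c3: i5 sub.ALU  RAW r2
c4: i6 mulh.MUL  no-port MUL/MUL
c5: i7 mulh.MUL  RAW r1
c6: i8 sub.ALU  tail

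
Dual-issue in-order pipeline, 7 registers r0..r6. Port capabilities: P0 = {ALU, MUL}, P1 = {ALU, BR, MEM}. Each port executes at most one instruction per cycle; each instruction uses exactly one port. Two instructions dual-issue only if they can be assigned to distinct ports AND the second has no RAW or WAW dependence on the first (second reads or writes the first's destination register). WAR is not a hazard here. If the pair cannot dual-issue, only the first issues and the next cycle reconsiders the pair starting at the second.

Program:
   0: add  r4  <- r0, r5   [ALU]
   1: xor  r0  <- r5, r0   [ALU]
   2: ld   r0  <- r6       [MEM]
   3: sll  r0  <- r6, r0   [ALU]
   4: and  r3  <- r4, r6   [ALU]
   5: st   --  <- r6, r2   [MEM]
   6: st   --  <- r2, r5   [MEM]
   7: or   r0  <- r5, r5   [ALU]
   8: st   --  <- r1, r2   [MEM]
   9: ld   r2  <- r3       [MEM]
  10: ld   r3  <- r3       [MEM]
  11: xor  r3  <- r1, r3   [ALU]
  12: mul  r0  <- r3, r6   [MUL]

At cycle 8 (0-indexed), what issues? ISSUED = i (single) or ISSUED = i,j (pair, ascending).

ISSUED = 11

c0: i0,i1 add/xor  2-wide
c1: i2 ld  RAW+WAW r0
c2: i3,i4 sll/and  2-wide
c3: i5 st  no-port MEM/MEM
c4: i6,i7 st/or  2-wide
c5: i8 st  no-port MEM/MEM
c6: i9 ld  no-port MEM/MEM
c7: i10 ld  RAW+WAW r3
c8: i11 xor  RAW r3
c9: i12 mul  tail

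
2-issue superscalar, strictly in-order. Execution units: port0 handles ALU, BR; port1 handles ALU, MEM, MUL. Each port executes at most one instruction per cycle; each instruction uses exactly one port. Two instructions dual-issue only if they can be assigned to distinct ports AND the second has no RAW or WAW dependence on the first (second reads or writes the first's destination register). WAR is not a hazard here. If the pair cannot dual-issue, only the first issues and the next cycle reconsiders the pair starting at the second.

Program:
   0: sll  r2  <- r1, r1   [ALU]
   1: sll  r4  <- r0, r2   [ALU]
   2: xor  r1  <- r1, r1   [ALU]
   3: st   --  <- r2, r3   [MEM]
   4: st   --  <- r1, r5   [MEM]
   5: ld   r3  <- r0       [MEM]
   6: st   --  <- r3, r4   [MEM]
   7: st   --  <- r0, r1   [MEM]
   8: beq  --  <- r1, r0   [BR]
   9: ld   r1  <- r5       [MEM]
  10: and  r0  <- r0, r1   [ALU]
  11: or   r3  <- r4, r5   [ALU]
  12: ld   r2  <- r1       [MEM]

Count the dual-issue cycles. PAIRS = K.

PAIRS = 3

[0] i0  sll.ALU  -- RAW r2
[1] i1+i2  sll.ALU;xor.ALU  -- dual
[2] i3  st.MEM  -- no-port MEM/MEM
[3] i4  st.MEM  -- no-port MEM/MEM
[4] i5  ld.MEM  -- no-port MEM/MEM
[5] i6  st.MEM  -- no-port MEM/MEM
[6] i7+i8  st.MEM;beq.BR  -- dual
[7] i9  ld.MEM  -- RAW r1
[8] i10+i11  and.ALU;or.ALU  -- dual
[9] i12  ld.MEM  -- tail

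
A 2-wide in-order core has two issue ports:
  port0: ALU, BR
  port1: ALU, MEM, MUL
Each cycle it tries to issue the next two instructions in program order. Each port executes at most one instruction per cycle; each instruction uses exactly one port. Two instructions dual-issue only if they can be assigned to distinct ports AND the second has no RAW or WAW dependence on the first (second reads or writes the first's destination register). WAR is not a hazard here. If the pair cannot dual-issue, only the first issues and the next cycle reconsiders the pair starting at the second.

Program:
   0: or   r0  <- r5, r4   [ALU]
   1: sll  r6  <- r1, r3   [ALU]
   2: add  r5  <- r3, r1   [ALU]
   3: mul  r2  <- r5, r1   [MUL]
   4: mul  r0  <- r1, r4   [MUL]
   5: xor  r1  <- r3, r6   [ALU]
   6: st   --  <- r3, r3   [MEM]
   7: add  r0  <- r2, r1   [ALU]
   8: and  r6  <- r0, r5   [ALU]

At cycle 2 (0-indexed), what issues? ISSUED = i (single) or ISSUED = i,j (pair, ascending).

  cy0 -> i0,i1 (or/sll) pair
  cy1 -> i2 (add) RAW r5
  cy2 -> i3 (mul) no-port MUL/MUL
  cy3 -> i4,i5 (mul/xor) pair
  cy4 -> i6,i7 (st/add) pair
  cy5 -> i8 (and) tail

ISSUED = 3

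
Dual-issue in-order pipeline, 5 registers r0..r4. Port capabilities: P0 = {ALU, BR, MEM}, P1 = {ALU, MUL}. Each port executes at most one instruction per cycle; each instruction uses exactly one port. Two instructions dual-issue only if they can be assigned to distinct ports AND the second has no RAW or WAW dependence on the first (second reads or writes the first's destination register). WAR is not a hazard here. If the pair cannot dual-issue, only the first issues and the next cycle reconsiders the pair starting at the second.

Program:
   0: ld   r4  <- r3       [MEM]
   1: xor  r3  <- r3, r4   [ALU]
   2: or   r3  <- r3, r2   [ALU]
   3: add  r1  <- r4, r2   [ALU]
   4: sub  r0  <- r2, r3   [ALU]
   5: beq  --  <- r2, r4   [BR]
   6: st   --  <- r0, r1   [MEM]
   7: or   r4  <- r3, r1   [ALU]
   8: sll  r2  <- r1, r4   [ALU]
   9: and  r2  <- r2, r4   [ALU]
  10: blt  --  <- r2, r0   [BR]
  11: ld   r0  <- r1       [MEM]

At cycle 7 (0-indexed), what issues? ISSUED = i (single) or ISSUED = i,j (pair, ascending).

[0] i0  ld.MEM  -- RAW r4
[1] i1  xor.ALU  -- RAW+WAW r3
[2] i2&i3  or.ALU;add.ALU  -- 2-wide
[3] i4&i5  sub.ALU;beq.BR  -- 2-wide
[4] i6&i7  st.MEM;or.ALU  -- 2-wide
[5] i8  sll.ALU  -- RAW+WAW r2
[6] i9  and.ALU  -- RAW r2
[7] i10  blt.BR  -- no-port BR/MEM
[8] i11  ld.MEM  -- tail

ISSUED = 10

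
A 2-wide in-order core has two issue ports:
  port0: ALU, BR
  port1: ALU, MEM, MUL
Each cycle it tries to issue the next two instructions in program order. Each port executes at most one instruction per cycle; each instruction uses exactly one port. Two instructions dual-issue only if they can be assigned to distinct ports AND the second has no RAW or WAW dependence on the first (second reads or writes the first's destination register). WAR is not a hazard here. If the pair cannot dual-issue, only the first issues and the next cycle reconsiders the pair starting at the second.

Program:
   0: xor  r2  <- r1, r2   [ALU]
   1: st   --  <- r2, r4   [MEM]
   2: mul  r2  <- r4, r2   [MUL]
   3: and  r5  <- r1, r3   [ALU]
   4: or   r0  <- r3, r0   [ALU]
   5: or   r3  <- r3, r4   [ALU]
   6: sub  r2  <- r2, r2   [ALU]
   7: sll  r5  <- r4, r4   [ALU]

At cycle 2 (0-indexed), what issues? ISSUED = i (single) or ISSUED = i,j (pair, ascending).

ISSUED = 2,3

t=0 i0:xor ; RAW r2
t=1 i1:st ; no-port MEM/MUL
t=2 i2+i3:mul;and ; pair
t=3 i4+i5:or;or ; pair
t=4 i6+i7:sub;sll ; pair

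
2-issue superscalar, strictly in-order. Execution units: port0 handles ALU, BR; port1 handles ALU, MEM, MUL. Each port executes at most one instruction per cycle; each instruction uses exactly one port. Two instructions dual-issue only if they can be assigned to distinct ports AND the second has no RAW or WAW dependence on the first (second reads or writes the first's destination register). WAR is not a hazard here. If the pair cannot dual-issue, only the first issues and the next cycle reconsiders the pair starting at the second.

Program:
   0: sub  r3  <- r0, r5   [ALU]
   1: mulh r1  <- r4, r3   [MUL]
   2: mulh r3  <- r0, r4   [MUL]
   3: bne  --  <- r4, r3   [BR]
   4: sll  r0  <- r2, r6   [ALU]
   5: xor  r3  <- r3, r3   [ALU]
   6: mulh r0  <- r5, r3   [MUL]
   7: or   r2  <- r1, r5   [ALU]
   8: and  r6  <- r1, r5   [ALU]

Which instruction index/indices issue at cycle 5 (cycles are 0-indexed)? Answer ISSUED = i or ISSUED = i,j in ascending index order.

  cy0 -> i0 (sub) RAW r3
  cy1 -> i1 (mulh) no-port MUL/MUL
  cy2 -> i2 (mulh) RAW r3
  cy3 -> i3+i4 (bne+sll) 2-wide
  cy4 -> i5 (xor) RAW r3
  cy5 -> i6+i7 (mulh+or) 2-wide
  cy6 -> i8 (and) tail

ISSUED = 6,7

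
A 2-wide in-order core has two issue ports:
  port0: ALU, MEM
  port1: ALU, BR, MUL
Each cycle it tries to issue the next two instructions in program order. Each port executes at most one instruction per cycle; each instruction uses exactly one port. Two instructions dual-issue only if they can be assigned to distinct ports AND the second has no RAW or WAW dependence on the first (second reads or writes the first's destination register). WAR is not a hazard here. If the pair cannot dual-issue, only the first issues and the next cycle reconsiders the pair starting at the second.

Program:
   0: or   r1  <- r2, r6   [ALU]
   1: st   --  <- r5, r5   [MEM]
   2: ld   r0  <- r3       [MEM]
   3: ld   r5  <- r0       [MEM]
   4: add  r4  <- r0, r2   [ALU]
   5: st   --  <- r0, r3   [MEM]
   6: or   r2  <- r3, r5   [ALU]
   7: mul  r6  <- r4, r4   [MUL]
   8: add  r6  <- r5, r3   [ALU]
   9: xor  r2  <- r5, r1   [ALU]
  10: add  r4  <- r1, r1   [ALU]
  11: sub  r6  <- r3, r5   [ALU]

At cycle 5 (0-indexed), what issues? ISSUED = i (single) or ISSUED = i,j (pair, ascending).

ISSUED = 8,9

t=0 i0+i1:or.ALU;st.MEM ; dual
t=1 i2:ld.MEM ; no-port MEM/MEM
t=2 i3+i4:ld.MEM;add.ALU ; dual
t=3 i5+i6:st.MEM;or.ALU ; dual
t=4 i7:mul.MUL ; WAW r6
t=5 i8+i9:add.ALU;xor.ALU ; dual
t=6 i10+i11:add.ALU;sub.ALU ; dual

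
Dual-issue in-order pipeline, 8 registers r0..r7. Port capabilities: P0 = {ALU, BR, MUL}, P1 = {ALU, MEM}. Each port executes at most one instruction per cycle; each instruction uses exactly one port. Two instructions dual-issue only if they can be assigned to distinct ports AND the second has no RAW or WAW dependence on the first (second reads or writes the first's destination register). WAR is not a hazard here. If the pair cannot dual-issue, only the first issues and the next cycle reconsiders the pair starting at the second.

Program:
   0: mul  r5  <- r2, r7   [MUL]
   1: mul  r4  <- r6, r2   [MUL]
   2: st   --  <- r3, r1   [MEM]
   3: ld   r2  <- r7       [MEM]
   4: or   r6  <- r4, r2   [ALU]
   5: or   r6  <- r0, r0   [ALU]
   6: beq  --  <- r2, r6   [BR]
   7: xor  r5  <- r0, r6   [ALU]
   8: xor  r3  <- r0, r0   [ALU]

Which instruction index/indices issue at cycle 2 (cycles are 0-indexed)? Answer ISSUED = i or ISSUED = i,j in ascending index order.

  cy0 -> i0 (mul.MUL) no-port MUL/MUL
  cy1 -> i1&i2 (mul.MUL;st.MEM) pair
  cy2 -> i3 (ld.MEM) RAW r2
  cy3 -> i4 (or.ALU) WAW r6
  cy4 -> i5 (or.ALU) RAW r6
  cy5 -> i6&i7 (beq.BR;xor.ALU) pair
  cy6 -> i8 (xor.ALU) tail

ISSUED = 3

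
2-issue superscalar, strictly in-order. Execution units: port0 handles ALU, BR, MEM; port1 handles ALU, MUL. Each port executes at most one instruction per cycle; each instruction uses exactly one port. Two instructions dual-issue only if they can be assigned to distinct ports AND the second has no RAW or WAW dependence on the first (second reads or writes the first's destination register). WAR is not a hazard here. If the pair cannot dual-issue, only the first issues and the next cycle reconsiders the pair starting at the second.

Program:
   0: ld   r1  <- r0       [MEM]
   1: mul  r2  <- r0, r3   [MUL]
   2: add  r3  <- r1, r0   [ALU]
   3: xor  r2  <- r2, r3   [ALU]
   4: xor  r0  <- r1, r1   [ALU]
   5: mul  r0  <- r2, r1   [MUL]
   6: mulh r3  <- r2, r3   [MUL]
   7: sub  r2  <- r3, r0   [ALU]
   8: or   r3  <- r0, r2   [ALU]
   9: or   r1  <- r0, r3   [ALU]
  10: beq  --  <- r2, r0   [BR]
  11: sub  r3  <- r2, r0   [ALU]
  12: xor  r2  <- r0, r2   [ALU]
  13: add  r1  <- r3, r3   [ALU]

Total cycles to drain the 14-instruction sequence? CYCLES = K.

CYCLES = 10

t=0 i0+i1:ld mul ; 2-wide
t=1 i2:add ; RAW r3
t=2 i3+i4:xor xor ; 2-wide
t=3 i5:mul ; no-port MUL/MUL
t=4 i6:mulh ; RAW r3
t=5 i7:sub ; RAW r2
t=6 i8:or ; RAW r3
t=7 i9+i10:or beq ; 2-wide
t=8 i11+i12:sub xor ; 2-wide
t=9 i13:add ; tail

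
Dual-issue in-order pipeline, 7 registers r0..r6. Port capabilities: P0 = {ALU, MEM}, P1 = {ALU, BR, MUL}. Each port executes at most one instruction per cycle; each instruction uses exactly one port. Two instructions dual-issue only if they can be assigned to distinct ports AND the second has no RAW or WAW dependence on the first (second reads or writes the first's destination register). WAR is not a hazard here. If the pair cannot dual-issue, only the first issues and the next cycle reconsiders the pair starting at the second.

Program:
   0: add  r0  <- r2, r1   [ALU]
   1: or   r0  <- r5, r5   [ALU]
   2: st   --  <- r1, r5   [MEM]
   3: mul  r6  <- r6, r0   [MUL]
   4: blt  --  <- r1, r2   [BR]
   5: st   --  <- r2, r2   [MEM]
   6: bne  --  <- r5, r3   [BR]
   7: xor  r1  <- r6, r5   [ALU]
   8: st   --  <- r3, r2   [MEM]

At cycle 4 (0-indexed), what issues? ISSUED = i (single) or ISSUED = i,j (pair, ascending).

0. add.ALU @i0  | WAW r0
1. or.ALU+st.MEM @i1+i2  | pair
2. mul.MUL @i3  | no-port MUL/BR
3. blt.BR+st.MEM @i4+i5  | pair
4. bne.BR+xor.ALU @i6+i7  | pair
5. st.MEM @i8  | tail

ISSUED = 6,7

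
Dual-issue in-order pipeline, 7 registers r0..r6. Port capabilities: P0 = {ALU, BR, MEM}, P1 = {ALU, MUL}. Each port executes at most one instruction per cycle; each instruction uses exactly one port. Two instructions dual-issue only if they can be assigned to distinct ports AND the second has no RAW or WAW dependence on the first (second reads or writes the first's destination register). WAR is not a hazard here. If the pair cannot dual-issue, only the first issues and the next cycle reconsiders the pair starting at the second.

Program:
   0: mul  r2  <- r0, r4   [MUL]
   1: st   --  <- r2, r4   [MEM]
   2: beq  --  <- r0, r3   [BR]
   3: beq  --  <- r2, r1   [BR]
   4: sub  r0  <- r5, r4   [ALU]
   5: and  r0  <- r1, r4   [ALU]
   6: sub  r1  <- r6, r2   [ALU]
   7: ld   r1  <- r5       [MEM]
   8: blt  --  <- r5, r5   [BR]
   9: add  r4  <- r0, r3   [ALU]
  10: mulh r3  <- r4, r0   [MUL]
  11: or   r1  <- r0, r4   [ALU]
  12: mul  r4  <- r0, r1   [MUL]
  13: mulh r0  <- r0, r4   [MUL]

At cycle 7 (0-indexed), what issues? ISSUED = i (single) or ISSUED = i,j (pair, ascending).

  cy0 -> i0 (mul) RAW r2
  cy1 -> i1 (st) no-port MEM/BR
  cy2 -> i2 (beq) no-port BR/BR
  cy3 -> i3,i4 (beq sub) dual
  cy4 -> i5,i6 (and sub) dual
  cy5 -> i7 (ld) no-port MEM/BR
  cy6 -> i8,i9 (blt add) dual
  cy7 -> i10,i11 (mulh or) dual
  cy8 -> i12 (mul) no-port MUL/MUL
  cy9 -> i13 (mulh) tail

ISSUED = 10,11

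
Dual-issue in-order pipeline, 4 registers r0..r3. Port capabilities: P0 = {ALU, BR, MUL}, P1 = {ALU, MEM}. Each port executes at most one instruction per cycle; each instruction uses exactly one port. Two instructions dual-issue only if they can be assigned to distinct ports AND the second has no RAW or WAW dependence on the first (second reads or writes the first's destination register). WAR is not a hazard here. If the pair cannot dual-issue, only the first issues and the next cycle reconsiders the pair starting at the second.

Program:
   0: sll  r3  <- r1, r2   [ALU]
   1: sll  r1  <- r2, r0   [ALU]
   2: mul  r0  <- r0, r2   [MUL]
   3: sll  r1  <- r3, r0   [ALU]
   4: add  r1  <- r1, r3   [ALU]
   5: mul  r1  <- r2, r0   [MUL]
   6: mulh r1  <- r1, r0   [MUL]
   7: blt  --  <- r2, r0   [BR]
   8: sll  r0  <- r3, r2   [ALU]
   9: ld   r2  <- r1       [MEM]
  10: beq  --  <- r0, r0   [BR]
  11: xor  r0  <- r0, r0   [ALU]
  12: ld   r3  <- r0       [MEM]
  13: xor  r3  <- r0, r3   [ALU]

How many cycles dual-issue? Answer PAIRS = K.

#0 head=0: sll.ALU sll.ALU i0&i1 dual
#1 head=2: mul.MUL i2 RAW r0
#2 head=3: sll.ALU i3 RAW+WAW r1
#3 head=4: add.ALU i4 WAW r1
#4 head=5: mul.MUL i5 no-port MUL/MUL
#5 head=6: mulh.MUL i6 no-port MUL/BR
#6 head=7: blt.BR sll.ALU i7&i8 dual
#7 head=9: ld.MEM beq.BR i9&i10 dual
#8 head=11: xor.ALU i11 RAW r0
#9 head=12: ld.MEM i12 RAW+WAW r3
#10 head=13: xor.ALU i13 tail

PAIRS = 3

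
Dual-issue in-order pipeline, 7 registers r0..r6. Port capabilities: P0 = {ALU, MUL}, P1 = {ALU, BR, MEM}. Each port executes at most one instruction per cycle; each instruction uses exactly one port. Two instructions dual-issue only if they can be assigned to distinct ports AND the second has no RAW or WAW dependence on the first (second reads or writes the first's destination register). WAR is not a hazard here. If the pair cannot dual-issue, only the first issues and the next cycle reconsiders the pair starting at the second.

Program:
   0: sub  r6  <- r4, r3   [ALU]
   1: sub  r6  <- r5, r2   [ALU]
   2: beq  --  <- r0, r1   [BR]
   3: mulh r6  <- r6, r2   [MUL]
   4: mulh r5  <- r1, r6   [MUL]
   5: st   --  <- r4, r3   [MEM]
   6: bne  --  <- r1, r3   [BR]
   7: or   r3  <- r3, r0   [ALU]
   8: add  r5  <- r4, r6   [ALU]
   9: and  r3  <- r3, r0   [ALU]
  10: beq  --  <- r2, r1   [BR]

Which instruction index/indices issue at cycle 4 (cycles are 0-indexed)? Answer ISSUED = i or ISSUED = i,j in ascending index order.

[0] i0  sub  -- WAW r6
[1] i1/i2  sub;beq  -- dual
[2] i3  mulh  -- no-port MUL/MUL
[3] i4/i5  mulh;st  -- dual
[4] i6/i7  bne;or  -- dual
[5] i8/i9  add;and  -- dual
[6] i10  beq  -- tail

ISSUED = 6,7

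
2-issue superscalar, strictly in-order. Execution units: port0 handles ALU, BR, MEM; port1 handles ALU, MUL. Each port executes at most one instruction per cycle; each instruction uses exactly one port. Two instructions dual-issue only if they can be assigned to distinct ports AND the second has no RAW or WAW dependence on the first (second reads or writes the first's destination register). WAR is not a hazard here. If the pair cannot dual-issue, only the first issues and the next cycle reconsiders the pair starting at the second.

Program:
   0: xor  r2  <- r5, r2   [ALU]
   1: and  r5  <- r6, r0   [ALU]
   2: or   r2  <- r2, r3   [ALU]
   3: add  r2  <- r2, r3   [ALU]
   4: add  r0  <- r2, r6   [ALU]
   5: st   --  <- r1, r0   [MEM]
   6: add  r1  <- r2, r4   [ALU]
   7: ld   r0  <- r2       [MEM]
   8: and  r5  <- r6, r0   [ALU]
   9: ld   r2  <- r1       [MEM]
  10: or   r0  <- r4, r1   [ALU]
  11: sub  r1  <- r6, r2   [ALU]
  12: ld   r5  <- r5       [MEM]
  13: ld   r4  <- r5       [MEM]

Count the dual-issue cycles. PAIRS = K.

#0 head=0: xor/and i0/i1 2-wide
#1 head=2: or i2 RAW+WAW r2
#2 head=3: add i3 RAW r2
#3 head=4: add i4 RAW r0
#4 head=5: st/add i5/i6 2-wide
#5 head=7: ld i7 RAW r0
#6 head=8: and/ld i8/i9 2-wide
#7 head=10: or/sub i10/i11 2-wide
#8 head=12: ld i12 no-port MEM/MEM
#9 head=13: ld i13 tail

PAIRS = 4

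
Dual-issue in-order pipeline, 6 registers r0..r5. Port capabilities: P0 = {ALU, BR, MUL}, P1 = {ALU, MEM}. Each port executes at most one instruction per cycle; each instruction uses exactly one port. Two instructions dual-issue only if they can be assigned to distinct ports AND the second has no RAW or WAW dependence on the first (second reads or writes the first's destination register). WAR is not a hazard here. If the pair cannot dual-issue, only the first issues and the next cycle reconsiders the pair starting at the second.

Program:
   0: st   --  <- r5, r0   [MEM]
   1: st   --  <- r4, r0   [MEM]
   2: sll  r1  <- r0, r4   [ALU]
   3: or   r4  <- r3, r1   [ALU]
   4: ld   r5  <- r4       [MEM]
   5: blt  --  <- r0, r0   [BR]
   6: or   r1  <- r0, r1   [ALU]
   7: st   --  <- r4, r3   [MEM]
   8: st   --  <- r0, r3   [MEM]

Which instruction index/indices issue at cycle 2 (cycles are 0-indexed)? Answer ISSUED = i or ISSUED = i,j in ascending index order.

ISSUED = 3

#0 head=0: st i0 no-port MEM/MEM
#1 head=1: st sll i1+i2 dual
#2 head=3: or i3 RAW r4
#3 head=4: ld blt i4+i5 dual
#4 head=6: or st i6+i7 dual
#5 head=8: st i8 tail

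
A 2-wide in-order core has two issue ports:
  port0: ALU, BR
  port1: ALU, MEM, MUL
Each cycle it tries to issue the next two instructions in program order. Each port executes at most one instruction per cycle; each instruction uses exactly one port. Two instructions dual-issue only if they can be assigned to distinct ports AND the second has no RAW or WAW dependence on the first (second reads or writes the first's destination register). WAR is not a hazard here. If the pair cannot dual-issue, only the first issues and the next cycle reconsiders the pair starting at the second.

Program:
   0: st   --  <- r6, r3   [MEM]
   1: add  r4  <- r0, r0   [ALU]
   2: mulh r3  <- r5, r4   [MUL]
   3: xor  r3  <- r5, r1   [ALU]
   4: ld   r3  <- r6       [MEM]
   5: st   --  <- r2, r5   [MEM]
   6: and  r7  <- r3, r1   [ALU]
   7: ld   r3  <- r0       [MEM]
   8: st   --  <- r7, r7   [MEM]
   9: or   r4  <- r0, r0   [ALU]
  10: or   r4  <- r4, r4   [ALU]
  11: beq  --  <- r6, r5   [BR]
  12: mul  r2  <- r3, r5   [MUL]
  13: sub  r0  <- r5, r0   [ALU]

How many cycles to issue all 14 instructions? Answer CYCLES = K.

CYCLES = 9

0. st.MEM;add.ALU @i0,i1  | pair
1. mulh.MUL @i2  | WAW r3
2. xor.ALU @i3  | WAW r3
3. ld.MEM @i4  | no-port MEM/MEM
4. st.MEM;and.ALU @i5,i6  | pair
5. ld.MEM @i7  | no-port MEM/MEM
6. st.MEM;or.ALU @i8,i9  | pair
7. or.ALU;beq.BR @i10,i11  | pair
8. mul.MUL;sub.ALU @i12,i13  | pair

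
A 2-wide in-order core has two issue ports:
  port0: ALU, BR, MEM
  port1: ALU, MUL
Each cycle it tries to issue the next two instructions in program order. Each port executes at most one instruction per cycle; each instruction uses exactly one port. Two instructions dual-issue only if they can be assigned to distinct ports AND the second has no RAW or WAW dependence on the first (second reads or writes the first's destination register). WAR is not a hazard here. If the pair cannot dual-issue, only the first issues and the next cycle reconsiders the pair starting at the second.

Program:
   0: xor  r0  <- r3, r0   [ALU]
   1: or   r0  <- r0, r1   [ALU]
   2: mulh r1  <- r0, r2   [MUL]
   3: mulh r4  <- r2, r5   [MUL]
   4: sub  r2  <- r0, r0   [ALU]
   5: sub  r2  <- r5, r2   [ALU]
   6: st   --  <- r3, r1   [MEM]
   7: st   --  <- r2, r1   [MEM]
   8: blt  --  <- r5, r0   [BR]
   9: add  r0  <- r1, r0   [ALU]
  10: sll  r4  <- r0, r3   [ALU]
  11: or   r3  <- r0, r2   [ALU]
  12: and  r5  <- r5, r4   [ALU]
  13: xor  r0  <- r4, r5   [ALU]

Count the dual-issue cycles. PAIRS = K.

#0 head=0: xor i0 RAW+WAW r0
#1 head=1: or i1 RAW r0
#2 head=2: mulh i2 no-port MUL/MUL
#3 head=3: mulh+sub i3+i4 2-wide
#4 head=5: sub+st i5+i6 2-wide
#5 head=7: st i7 no-port MEM/BR
#6 head=8: blt+add i8+i9 2-wide
#7 head=10: sll+or i10+i11 2-wide
#8 head=12: and i12 RAW r5
#9 head=13: xor i13 tail

PAIRS = 4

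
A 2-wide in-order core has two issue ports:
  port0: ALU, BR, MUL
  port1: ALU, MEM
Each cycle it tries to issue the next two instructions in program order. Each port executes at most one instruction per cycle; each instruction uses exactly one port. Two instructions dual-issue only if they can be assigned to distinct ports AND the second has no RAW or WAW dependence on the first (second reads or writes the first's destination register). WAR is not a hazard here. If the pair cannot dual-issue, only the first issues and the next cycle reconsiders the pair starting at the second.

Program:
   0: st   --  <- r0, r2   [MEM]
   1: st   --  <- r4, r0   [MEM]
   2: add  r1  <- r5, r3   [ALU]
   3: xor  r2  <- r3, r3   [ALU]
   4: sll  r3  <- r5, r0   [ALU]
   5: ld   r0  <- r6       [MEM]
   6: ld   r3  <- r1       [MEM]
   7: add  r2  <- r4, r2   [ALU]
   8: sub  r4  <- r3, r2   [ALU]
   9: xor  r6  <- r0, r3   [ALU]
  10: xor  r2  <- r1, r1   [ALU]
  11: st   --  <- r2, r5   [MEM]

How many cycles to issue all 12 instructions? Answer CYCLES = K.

CYCLES = 8

#0 head=0: st i0 no-port MEM/MEM
#1 head=1: st/add i1&i2 dual
#2 head=3: xor/sll i3&i4 dual
#3 head=5: ld i5 no-port MEM/MEM
#4 head=6: ld/add i6&i7 dual
#5 head=8: sub/xor i8&i9 dual
#6 head=10: xor i10 RAW r2
#7 head=11: st i11 tail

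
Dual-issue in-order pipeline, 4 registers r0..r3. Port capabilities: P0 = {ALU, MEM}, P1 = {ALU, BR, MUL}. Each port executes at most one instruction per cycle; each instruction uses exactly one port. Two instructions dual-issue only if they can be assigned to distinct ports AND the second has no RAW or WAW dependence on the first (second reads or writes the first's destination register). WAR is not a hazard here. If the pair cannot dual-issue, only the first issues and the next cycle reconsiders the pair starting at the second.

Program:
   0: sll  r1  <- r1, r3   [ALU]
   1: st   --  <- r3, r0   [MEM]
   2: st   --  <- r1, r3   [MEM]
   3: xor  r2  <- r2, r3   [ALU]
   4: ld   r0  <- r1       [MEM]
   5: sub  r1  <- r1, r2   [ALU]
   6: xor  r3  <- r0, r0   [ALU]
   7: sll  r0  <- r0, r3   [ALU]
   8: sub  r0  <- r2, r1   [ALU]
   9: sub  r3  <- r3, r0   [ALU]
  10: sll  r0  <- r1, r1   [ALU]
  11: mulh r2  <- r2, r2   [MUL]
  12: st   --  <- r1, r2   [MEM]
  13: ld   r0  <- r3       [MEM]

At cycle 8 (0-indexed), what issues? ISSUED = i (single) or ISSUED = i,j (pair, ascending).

ISSUED = 12

#0 head=0: sll;st i0+i1 pair
#1 head=2: st;xor i2+i3 pair
#2 head=4: ld;sub i4+i5 pair
#3 head=6: xor i6 RAW r3
#4 head=7: sll i7 WAW r0
#5 head=8: sub i8 RAW r0
#6 head=9: sub;sll i9+i10 pair
#7 head=11: mulh i11 RAW r2
#8 head=12: st i12 no-port MEM/MEM
#9 head=13: ld i13 tail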